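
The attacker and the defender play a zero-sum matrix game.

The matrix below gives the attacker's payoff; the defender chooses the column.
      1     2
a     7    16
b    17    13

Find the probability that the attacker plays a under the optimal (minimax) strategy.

Row minima are 7 and 13, so the attacker's maximin is 13; column maxima are 17 and 16, so the defender's minimax is 16. These differ, so the equilibrium is in mixed strategies.
Let the attacker play a with probability p. The defender is indifferent when 7p + 17(1−p) = 16p + 13(1−p), giving p = 4/13.

4/13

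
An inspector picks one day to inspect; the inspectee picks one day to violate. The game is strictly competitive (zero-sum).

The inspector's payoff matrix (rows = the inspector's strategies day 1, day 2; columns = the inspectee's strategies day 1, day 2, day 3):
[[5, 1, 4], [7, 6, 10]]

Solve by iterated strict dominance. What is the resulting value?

6

Row day 1 is strictly dominated by row day 2 (7>5, 6>1, 10>4); eliminate day 1.
Column day 3 is strictly dominated by day 1 for the inspectee (7<10); eliminate day 3.
Column day 1 is strictly dominated by day 2 for the inspectee (6<7); eliminate day 1.
Only (day 2, day 2) remains, with payoff 6.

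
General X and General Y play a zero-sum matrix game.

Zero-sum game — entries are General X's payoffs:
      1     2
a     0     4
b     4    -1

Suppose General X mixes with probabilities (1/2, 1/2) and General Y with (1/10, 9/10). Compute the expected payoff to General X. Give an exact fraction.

31/20

Against (1/10, 9/10), each row's expected payoff is a: 18/5; b: -1/2.
Taking the (1/2, 1/2)-weighted average: (1/2)·(18/5) + (1/2)·(-1/2) = 31/20.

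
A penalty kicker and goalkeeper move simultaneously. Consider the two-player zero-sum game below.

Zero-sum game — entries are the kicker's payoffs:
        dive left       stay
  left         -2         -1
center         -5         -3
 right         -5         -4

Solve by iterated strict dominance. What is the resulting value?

Column stay is strictly dominated by dive left for the goalkeeper (-2<-1, -5<-3, -5<-4); eliminate stay.
Row right is strictly dominated by row left (-2>-5); eliminate right.
Row center is strictly dominated by row left (-2>-5); eliminate center.
Only (left, dive left) remains, with payoff -2.

-2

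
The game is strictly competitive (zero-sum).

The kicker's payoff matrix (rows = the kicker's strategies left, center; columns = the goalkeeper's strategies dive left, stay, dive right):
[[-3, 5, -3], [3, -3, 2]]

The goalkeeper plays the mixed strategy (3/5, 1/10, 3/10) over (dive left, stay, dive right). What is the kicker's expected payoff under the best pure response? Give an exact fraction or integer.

21/10

left: (-3)·(3/5) + (5)·(1/10) + (-3)·(3/10) = -11/5.
center: (3)·(3/5) + (-3)·(1/10) + (2)·(3/10) = 21/10.
The best pure response is center with expected payoff 21/10.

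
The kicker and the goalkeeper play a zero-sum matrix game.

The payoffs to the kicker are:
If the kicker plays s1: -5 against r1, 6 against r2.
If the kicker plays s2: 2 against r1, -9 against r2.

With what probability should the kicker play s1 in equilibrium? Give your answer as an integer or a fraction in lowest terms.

Row minima are -5 and -9, so the kicker's maximin is -5; column maxima are 2 and 6, so the goalkeeper's minimax is 2. These differ, so the equilibrium is in mixed strategies.
Let the kicker play s1 with probability p. The goalkeeper is indifferent when −5p + 2(1−p) = 6p − 9(1−p), giving p = 1/2.

1/2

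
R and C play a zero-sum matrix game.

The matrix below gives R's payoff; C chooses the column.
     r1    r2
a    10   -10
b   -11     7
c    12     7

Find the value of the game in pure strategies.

7

Row minima: -10, -11, 7 → R's maximin is 7.
Column maxima: 12, 7 → C's minimax is 7.
They coincide at (c, r2), so the value is 7.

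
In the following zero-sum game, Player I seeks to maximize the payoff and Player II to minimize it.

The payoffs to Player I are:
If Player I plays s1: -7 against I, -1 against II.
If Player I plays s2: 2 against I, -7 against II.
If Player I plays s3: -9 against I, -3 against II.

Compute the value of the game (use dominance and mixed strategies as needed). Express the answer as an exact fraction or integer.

Row s3 is strictly dominated by row s1, so Player I never plays it.
The remaining 2×2 game on (s1, s2) × (I, II) has no saddle point. Let Player I play s1 with probability p; indifference gives −7p + 2(1−p) = −p − 7(1−p), so p = 3/5.
Similarly Player II's optimal q on I is 2/5, and the value is -7·(2/5) + (-1)·(3/5) = -17/5.

-17/5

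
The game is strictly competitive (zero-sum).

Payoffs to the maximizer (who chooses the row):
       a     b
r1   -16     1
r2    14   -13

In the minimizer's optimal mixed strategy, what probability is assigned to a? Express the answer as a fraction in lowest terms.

7/22

Row minima are -16 and -13, so the maximizer's maximin is -13; column maxima are 14 and 1, so the minimizer's minimax is 1. These differ, so the equilibrium is in mixed strategies.
Let the minimizer play a with probability q. The maximizer is indifferent when −16q + (1−q) = 14q − 13(1−q), giving q = 7/22.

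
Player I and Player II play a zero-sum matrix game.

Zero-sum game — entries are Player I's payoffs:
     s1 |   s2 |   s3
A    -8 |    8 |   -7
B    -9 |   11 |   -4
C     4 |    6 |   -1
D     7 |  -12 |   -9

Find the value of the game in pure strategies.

-1

Row minima: -8, -9, -1, -12 → Player I's maximin is -1.
Column maxima: 7, 11, -1 → Player II's minimax is -1.
They coincide at (C, s3), so the value is -1.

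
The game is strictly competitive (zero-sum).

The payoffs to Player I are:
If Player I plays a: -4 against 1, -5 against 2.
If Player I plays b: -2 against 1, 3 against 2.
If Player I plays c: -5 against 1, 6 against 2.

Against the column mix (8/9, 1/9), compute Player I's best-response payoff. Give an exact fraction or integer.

-13/9

a: (-4)·(8/9) + (-5)·(1/9) = -37/9.
b: (-2)·(8/9) + (3)·(1/9) = -13/9.
c: (-5)·(8/9) + (6)·(1/9) = -34/9.
The best pure response is b with expected payoff -13/9.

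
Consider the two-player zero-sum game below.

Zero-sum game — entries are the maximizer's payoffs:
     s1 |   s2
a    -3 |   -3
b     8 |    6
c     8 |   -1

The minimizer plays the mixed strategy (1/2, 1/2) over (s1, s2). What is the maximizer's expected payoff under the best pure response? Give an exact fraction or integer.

a: (-3)·(1/2) + (-3)·(1/2) = -3.
b: (8)·(1/2) + (6)·(1/2) = 7.
c: (8)·(1/2) + (-1)·(1/2) = 7/2.
The best pure response is b with expected payoff 7.

7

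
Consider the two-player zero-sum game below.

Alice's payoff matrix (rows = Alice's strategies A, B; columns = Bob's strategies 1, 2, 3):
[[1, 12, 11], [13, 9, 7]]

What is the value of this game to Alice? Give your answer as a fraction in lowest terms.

17/2

Column 2 is strictly dominated by 3 for Bob (it gives Alice more in every row).
The remaining 2×2 game on (A, B) × (1, 3) has no saddle point. Let Alice play A with probability p; indifference gives p + 13(1−p) = 11p + 7(1−p), so p = 3/8.
Similarly Bob's optimal q on 1 is 1/4, and the value is 1·(1/4) + (11)·(3/4) = 17/2.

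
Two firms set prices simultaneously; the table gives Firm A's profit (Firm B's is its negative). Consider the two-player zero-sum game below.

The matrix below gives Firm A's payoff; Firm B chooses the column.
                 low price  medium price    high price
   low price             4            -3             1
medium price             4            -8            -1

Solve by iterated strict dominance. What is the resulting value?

-3

Column high price is strictly dominated by medium price for Firm B (-3<1, -8<-1); eliminate high price.
Column low price is strictly dominated by medium price for Firm B (-3<4, -8<4); eliminate low price.
Row medium price is strictly dominated by row low price (-3>-8); eliminate medium price.
Only (low price, medium price) remains, with payoff -3.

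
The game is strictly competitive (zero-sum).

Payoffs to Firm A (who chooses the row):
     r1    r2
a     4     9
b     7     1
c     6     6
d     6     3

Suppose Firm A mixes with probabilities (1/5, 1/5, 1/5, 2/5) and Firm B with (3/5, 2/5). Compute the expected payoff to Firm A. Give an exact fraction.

131/25

Against (3/5, 2/5), each row's expected payoff is a: 6; b: 23/5; c: 6; d: 24/5.
Taking the (1/5, 1/5, 1/5, 2/5)-weighted average: (1/5)·(6) + (1/5)·(23/5) + (1/5)·(6) + (2/5)·(24/5) = 131/25.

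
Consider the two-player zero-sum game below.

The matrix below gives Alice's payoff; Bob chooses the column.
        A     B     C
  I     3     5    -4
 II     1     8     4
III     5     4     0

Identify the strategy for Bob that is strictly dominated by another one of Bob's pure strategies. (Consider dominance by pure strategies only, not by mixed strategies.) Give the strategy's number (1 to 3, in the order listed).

2

Bob prefers columns that give Alice less. Compare B with C: -4 < 5, 4 < 8, 0 < 4.
So C strictly dominates B for Bob; B is strictly dominated.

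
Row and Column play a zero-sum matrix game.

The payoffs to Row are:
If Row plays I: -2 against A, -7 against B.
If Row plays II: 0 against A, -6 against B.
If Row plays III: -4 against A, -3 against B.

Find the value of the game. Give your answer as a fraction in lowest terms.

Row I is strictly dominated by row II, so Row never plays it.
The remaining 2×2 game on (II, III) × (A, B) has no saddle point. Let Row play II with probability p; indifference gives −4(1−p) = −6p − 3(1−p), so p = 1/7.
Similarly Column's optimal q on A is 3/7, and the value is 0·(3/7) + (-6)·(4/7) = -24/7.

-24/7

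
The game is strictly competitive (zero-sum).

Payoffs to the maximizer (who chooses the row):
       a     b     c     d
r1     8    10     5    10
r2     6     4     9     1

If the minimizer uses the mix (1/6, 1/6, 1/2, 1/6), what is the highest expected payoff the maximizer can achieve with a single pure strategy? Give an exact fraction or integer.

r1: (8)·(1/6) + (10)·(1/6) + (5)·(1/2) + (10)·(1/6) = 43/6.
r2: (6)·(1/6) + (4)·(1/6) + (9)·(1/2) + (1)·(1/6) = 19/3.
The best pure response is r1 with expected payoff 43/6.

43/6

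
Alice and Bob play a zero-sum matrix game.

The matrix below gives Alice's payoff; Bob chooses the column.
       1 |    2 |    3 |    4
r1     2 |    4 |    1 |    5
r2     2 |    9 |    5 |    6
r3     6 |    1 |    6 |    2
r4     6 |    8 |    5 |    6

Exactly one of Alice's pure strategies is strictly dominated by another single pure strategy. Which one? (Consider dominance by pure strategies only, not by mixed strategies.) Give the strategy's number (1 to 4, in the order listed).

1

Compare r1 with r4: 6 > 2, 8 > 4, 5 > 1, 6 > 5.
So r4 strictly dominates r1 for Alice; r1 is strictly dominated.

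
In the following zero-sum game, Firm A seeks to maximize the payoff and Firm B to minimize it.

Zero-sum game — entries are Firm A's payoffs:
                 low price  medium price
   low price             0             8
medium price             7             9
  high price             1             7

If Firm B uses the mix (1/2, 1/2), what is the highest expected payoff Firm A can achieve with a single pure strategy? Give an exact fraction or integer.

8

low price: (0)·(1/2) + (8)·(1/2) = 4.
medium price: (7)·(1/2) + (9)·(1/2) = 8.
high price: (1)·(1/2) + (7)·(1/2) = 4.
The best pure response is medium price with expected payoff 8.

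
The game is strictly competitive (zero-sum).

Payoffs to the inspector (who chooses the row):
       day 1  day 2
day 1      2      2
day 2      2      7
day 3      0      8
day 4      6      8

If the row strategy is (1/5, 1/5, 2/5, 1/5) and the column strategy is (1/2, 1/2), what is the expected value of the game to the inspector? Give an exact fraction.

Against (1/2, 1/2), each row's expected payoff is day 1: 2; day 2: 9/2; day 3: 4; day 4: 7.
Taking the (1/5, 1/5, 2/5, 1/5)-weighted average: (1/5)·(2) + (1/5)·(9/2) + (2/5)·(4) + (1/5)·(7) = 43/10.

43/10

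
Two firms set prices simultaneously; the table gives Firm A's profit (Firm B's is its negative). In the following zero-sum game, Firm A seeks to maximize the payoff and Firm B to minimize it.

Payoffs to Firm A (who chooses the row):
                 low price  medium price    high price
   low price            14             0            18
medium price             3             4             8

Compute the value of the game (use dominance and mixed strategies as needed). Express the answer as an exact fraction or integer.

Column high price is strictly dominated by low price for Firm B (it gives Firm A more in every row).
The remaining 2×2 game on (low price, medium price) × (low price, medium price) has no saddle point. Let Firm A play low price with probability p; indifference gives 14p + 3(1−p) = 4(1−p), so p = 1/15.
Similarly Firm B's optimal q on low price is 4/15, and the value is 14·(4/15) + (0)·(11/15) = 56/15.

56/15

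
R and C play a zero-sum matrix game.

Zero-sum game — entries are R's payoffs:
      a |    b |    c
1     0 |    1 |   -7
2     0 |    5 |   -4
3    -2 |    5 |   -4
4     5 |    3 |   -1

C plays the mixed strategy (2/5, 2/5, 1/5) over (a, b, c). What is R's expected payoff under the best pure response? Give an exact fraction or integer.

3

1: (0)·(2/5) + (1)·(2/5) + (-7)·(1/5) = -1.
2: (0)·(2/5) + (5)·(2/5) + (-4)·(1/5) = 6/5.
3: (-2)·(2/5) + (5)·(2/5) + (-4)·(1/5) = 2/5.
4: (5)·(2/5) + (3)·(2/5) + (-1)·(1/5) = 3.
The best pure response is 4 with expected payoff 3.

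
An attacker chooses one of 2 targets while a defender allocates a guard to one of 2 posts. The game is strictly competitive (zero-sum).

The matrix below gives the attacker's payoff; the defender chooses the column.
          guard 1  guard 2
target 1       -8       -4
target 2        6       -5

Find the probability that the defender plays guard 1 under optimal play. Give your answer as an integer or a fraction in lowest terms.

Row minima are -8 and -5, so the attacker's maximin is -5; column maxima are 6 and -4, so the defender's minimax is -4. These differ, so the equilibrium is in mixed strategies.
Let the defender play guard 1 with probability q. The attacker is indifferent when −8q − 4(1−q) = 6q − 5(1−q), giving q = 1/15.

1/15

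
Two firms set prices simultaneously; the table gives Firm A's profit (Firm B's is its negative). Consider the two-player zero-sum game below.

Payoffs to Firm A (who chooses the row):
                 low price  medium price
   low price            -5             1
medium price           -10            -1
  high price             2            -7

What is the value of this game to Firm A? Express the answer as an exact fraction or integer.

-11/5

Row medium price is strictly dominated by row low price, so Firm A never plays it.
The remaining 2×2 game on (low price, high price) × (low price, medium price) has no saddle point. Let Firm A play low price with probability p; indifference gives −5p + 2(1−p) = p − 7(1−p), so p = 3/5.
Similarly Firm B's optimal q on low price is 8/15, and the value is -5·(8/15) + (1)·(7/15) = -11/5.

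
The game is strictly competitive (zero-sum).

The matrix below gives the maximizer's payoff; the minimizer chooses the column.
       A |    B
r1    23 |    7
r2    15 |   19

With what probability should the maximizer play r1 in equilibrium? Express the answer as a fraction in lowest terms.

Row minima are 7 and 15, so the maximizer's maximin is 15; column maxima are 23 and 19, so the minimizer's minimax is 19. These differ, so the equilibrium is in mixed strategies.
Let the maximizer play r1 with probability p. The minimizer is indifferent when 23p + 15(1−p) = 7p + 19(1−p), giving p = 1/5.

1/5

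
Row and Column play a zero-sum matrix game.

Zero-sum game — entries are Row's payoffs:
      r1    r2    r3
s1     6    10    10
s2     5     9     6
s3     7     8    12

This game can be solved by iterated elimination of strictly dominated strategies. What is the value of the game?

Column r2 is strictly dominated by r1 for Column (6<10, 5<9, 7<8); eliminate r2.
Column r3 is strictly dominated by r1 for Column (6<10, 5<6, 7<12); eliminate r3.
Row s1 is strictly dominated by row s3 (7>6); eliminate s1.
Row s2 is strictly dominated by row s3 (7>5); eliminate s2.
Only (s3, r1) remains, with payoff 7.

7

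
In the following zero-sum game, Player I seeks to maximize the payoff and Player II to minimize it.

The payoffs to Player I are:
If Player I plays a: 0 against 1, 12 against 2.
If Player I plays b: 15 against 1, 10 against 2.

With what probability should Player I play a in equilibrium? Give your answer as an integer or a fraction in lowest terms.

5/17

Row minima are 0 and 10, so Player I's maximin is 10; column maxima are 15 and 12, so Player II's minimax is 12. These differ, so the equilibrium is in mixed strategies.
Let Player I play a with probability p. Player II is indifferent when 15(1−p) = 12p + 10(1−p), giving p = 5/17.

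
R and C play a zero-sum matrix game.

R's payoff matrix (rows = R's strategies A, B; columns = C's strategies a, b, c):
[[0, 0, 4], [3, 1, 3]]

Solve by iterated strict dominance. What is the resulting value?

1

Column c is strictly dominated by b for C (0<4, 1<3); eliminate c.
Row A is strictly dominated by row B (3>0, 1>0); eliminate A.
Column a is strictly dominated by b for C (1<3); eliminate a.
Only (B, b) remains, with payoff 1.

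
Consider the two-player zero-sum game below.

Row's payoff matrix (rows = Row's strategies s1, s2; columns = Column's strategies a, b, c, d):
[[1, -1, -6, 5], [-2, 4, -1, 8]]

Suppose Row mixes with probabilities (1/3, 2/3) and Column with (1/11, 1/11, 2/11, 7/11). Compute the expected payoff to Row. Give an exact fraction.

Against (1/11, 1/11, 2/11, 7/11), each row's expected payoff is s1: 23/11; s2: 56/11.
Taking the (1/3, 2/3)-weighted average: (1/3)·(23/11) + (2/3)·(56/11) = 45/11.

45/11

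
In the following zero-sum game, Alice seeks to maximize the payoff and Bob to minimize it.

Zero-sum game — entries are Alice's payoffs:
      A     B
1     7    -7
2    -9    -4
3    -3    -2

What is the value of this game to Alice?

Row 2 is strictly dominated by row 3, so Alice never plays it.
The remaining 2×2 game on (1, 3) × (A, B) has no saddle point. Let Alice play 1 with probability p; indifference gives 7p − 3(1−p) = −7p − 2(1−p), so p = 1/15.
Similarly Bob's optimal q on A is 1/3, and the value is 7·(1/3) + (-7)·(2/3) = -7/3.

-7/3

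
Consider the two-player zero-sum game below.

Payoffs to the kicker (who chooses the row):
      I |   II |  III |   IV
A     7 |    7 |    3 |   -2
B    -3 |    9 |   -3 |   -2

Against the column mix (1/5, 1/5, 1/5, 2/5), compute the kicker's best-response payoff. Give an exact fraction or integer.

13/5

A: (7)·(1/5) + (7)·(1/5) + (3)·(1/5) + (-2)·(2/5) = 13/5.
B: (-3)·(1/5) + (9)·(1/5) + (-3)·(1/5) + (-2)·(2/5) = -1/5.
The best pure response is A with expected payoff 13/5.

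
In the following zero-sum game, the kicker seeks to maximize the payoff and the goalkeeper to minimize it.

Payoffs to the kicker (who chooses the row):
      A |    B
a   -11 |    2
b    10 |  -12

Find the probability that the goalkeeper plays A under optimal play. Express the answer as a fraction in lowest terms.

2/5

Row minima are -11 and -12, so the kicker's maximin is -11; column maxima are 10 and 2, so the goalkeeper's minimax is 2. These differ, so the equilibrium is in mixed strategies.
Let the goalkeeper play A with probability q. The kicker is indifferent when −11q + 2(1−q) = 10q − 12(1−q), giving q = 2/5.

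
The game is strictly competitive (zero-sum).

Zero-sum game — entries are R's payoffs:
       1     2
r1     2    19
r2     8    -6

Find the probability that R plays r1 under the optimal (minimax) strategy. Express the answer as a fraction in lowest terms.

14/31

Row minima are 2 and -6, so R's maximin is 2; column maxima are 8 and 19, so C's minimax is 8. These differ, so the equilibrium is in mixed strategies.
Let R play r1 with probability p. C is indifferent when 2p + 8(1−p) = 19p − 6(1−p), giving p = 14/31.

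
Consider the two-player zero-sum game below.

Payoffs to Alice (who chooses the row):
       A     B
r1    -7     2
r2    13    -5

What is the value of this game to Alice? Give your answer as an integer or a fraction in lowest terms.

Row minima are -7 and -5, so Alice's maximin is -5; column maxima are 13 and 2, so Bob's minimax is 2. These differ, so the equilibrium is in mixed strategies.
Let Alice play r1 with probability p. Bob is indifferent when −7p + 13(1−p) = 2p − 5(1−p), giving p = 2/3.
Let Bob play A with probability q. Alice is indifferent when −7q + 2(1−q) = 13q − 5(1−q), giving q = 7/27.
The value is -7·(7/27) + (2)·(20/27) = -1/3.

-1/3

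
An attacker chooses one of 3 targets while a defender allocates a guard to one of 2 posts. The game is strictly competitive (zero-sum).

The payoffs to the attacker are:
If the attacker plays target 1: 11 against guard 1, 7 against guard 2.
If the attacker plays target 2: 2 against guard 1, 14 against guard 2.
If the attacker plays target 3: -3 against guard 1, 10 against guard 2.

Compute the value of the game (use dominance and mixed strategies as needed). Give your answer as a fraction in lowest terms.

35/4

Row target 3 is strictly dominated by row target 2, so the attacker never plays it.
The remaining 2×2 game on (target 1, target 2) × (guard 1, guard 2) has no saddle point. Let the attacker play target 1 with probability p; indifference gives 11p + 2(1−p) = 7p + 14(1−p), so p = 3/4.
Similarly the defender's optimal q on guard 1 is 7/16, and the value is 11·(7/16) + (7)·(9/16) = 35/4.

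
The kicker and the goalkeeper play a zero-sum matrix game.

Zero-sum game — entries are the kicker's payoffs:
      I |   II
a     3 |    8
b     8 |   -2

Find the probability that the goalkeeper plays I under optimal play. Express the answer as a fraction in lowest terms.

Row minima are 3 and -2, so the kicker's maximin is 3; column maxima are 8 and 8, so the goalkeeper's minimax is 8. These differ, so the equilibrium is in mixed strategies.
Let the goalkeeper play I with probability q. The kicker is indifferent when 3q + 8(1−q) = 8q − 2(1−q), giving q = 2/3.

2/3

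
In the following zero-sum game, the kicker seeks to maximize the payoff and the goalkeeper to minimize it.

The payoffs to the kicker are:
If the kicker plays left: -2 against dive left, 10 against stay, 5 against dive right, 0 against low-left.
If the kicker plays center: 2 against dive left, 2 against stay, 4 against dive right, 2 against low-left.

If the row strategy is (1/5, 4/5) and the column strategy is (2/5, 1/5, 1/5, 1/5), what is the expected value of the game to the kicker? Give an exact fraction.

Against (2/5, 1/5, 1/5, 1/5), each row's expected payoff is left: 11/5; center: 12/5.
Taking the (1/5, 4/5)-weighted average: (1/5)·(11/5) + (4/5)·(12/5) = 59/25.

59/25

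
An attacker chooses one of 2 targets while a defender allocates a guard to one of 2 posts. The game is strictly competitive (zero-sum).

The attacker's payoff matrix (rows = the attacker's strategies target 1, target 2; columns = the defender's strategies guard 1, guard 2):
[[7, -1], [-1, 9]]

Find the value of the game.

Row minima are -1 and -1, so the attacker's maximin is -1; column maxima are 7 and 9, so the defender's minimax is 7. These differ, so the equilibrium is in mixed strategies.
Let the attacker play target 1 with probability p. The defender is indifferent when 7p − (1−p) = −p + 9(1−p), giving p = 5/9.
Let the defender play guard 1 with probability q. The attacker is indifferent when 7q − (1−q) = −q + 9(1−q), giving q = 5/9.
The value is 7·(5/9) + (-1)·(4/9) = 31/9.

31/9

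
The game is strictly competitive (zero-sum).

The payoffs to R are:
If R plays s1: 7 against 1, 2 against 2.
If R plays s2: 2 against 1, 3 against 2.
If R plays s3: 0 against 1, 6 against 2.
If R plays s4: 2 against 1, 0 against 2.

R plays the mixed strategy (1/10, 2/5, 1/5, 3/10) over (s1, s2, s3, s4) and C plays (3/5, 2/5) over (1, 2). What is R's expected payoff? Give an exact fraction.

23/10

Against (3/5, 2/5), each row's expected payoff is s1: 5; s2: 12/5; s3: 12/5; s4: 6/5.
Taking the (1/10, 2/5, 1/5, 3/10)-weighted average: (1/10)·(5) + (2/5)·(12/5) + (1/5)·(12/5) + (3/10)·(6/5) = 23/10.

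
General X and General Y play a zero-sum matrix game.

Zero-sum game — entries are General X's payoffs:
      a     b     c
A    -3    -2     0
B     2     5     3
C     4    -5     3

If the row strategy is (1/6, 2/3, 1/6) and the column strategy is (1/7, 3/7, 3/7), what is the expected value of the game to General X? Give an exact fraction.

31/14

Against (1/7, 3/7, 3/7), each row's expected payoff is A: -9/7; B: 26/7; C: -2/7.
Taking the (1/6, 2/3, 1/6)-weighted average: (1/6)·(-9/7) + (2/3)·(26/7) + (1/6)·(-2/7) = 31/14.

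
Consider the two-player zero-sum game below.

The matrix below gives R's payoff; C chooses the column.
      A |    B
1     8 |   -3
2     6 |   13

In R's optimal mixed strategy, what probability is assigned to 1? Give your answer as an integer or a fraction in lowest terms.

7/18

Row minima are -3 and 6, so R's maximin is 6; column maxima are 8 and 13, so C's minimax is 8. These differ, so the equilibrium is in mixed strategies.
Let R play 1 with probability p. C is indifferent when 8p + 6(1−p) = −3p + 13(1−p), giving p = 7/18.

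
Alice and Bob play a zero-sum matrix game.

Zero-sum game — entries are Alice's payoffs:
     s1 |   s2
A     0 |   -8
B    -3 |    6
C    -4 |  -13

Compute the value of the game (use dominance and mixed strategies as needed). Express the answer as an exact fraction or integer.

Row C is strictly dominated by row A, so Alice never plays it.
The remaining 2×2 game on (A, B) × (s1, s2) has no saddle point. Let Alice play A with probability p; indifference gives −3(1−p) = −8p + 6(1−p), so p = 9/17.
Similarly Bob's optimal q on s1 is 14/17, and the value is 0·(14/17) + (-8)·(3/17) = -24/17.

-24/17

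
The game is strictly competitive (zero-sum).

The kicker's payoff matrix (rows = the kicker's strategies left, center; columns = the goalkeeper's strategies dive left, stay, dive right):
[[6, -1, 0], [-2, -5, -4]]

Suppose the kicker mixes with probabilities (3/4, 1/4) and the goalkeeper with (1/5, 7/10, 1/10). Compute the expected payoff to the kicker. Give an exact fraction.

-7/10

Against (1/5, 7/10, 1/10), each row's expected payoff is left: 1/2; center: -43/10.
Taking the (3/4, 1/4)-weighted average: (3/4)·(1/2) + (1/4)·(-43/10) = -7/10.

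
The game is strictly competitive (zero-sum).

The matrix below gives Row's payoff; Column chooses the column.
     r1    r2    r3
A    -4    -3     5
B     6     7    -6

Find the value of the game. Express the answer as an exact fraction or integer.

Column r2 is strictly dominated by r1 for Column (it gives Row more in every row).
The remaining 2×2 game on (A, B) × (r1, r3) has no saddle point. Let Row play A with probability p; indifference gives −4p + 6(1−p) = 5p − 6(1−p), so p = 4/7.
Similarly Column's optimal q on r1 is 11/21, and the value is -4·(11/21) + (5)·(10/21) = 2/7.

2/7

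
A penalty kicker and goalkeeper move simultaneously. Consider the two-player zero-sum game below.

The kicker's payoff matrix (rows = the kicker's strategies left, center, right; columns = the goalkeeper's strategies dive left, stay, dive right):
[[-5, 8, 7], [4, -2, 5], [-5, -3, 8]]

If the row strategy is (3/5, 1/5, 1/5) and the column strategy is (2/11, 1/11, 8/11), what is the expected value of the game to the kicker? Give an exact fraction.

Against (2/11, 1/11, 8/11), each row's expected payoff is left: 54/11; center: 46/11; right: 51/11.
Taking the (3/5, 1/5, 1/5)-weighted average: (3/5)·(54/11) + (1/5)·(46/11) + (1/5)·(51/11) = 259/55.

259/55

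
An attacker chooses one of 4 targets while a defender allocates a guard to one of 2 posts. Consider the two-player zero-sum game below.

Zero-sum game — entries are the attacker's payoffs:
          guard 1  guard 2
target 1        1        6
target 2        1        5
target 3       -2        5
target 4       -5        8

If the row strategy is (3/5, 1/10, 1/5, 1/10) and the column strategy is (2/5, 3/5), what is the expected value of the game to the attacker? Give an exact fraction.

173/50

Against (2/5, 3/5), each row's expected payoff is target 1: 4; target 2: 17/5; target 3: 11/5; target 4: 14/5.
Taking the (3/5, 1/10, 1/5, 1/10)-weighted average: (3/5)·(4) + (1/10)·(17/5) + (1/5)·(11/5) + (1/10)·(14/5) = 173/50.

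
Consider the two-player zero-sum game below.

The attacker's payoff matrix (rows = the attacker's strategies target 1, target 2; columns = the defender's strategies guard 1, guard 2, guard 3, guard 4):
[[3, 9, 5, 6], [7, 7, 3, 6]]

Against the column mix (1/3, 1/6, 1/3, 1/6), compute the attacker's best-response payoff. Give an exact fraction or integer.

11/2

target 1: (3)·(1/3) + (9)·(1/6) + (5)·(1/3) + (6)·(1/6) = 31/6.
target 2: (7)·(1/3) + (7)·(1/6) + (3)·(1/3) + (6)·(1/6) = 11/2.
The best pure response is target 2 with expected payoff 11/2.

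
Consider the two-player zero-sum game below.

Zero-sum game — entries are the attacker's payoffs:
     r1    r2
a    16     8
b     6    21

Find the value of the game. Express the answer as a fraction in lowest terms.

Row minima are 8 and 6, so the attacker's maximin is 8; column maxima are 16 and 21, so the defender's minimax is 16. These differ, so the equilibrium is in mixed strategies.
Let the attacker play a with probability p. The defender is indifferent when 16p + 6(1−p) = 8p + 21(1−p), giving p = 15/23.
Let the defender play r1 with probability q. The attacker is indifferent when 16q + 8(1−q) = 6q + 21(1−q), giving q = 13/23.
The value is 16·(13/23) + (8)·(10/23) = 288/23.

288/23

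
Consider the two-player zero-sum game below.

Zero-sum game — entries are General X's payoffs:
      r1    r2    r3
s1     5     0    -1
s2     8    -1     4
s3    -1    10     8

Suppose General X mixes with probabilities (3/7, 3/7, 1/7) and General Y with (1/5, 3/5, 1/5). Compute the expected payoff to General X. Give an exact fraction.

76/35

Against (1/5, 3/5, 1/5), each row's expected payoff is s1: 4/5; s2: 9/5; s3: 37/5.
Taking the (3/7, 3/7, 1/7)-weighted average: (3/7)·(4/5) + (3/7)·(9/5) + (1/7)·(37/5) = 76/35.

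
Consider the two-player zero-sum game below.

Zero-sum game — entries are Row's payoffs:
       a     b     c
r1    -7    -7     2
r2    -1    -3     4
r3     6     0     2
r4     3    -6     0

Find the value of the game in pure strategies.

Row minima: -7, -3, 0, -6 → Row's maximin is 0.
Column maxima: 6, 0, 4 → Column's minimax is 0.
They coincide at (r3, b), so the value is 0.

0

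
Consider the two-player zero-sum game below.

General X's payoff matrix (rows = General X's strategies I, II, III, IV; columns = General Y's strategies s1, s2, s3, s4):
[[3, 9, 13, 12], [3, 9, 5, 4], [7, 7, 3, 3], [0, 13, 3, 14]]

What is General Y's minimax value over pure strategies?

7

The worst case (largest entry) in each column is s1: 7, s2: 13, s3: 13, s4: 14.
The best (smallest) of these is 7.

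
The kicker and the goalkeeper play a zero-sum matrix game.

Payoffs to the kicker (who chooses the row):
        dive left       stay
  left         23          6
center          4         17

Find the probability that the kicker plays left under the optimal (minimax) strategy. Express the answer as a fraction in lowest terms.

13/30

Row minima are 6 and 4, so the kicker's maximin is 6; column maxima are 23 and 17, so the goalkeeper's minimax is 17. These differ, so the equilibrium is in mixed strategies.
Let the kicker play left with probability p. The goalkeeper is indifferent when 23p + 4(1−p) = 6p + 17(1−p), giving p = 13/30.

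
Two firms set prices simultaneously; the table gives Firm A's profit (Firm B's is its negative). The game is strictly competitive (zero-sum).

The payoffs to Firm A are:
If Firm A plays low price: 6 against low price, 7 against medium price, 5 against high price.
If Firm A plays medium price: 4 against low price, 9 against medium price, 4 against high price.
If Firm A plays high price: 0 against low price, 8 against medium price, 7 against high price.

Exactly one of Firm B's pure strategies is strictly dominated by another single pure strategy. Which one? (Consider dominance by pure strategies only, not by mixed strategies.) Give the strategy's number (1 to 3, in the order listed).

Firm B prefers columns that give Firm A less. Compare medium price with low price: 6 < 7, 4 < 9, 0 < 8.
So low price strictly dominates medium price for Firm B; medium price is strictly dominated.

2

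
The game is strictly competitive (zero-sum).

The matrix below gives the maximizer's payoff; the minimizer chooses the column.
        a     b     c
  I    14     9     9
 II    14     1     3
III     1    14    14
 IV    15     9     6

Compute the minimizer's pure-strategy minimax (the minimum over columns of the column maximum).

The worst case (largest entry) in each column is a: 15, b: 14, c: 14.
The best (smallest) of these is 14.

14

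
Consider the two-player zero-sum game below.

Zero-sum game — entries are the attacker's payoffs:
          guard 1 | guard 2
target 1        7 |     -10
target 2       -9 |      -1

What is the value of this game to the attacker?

Row minima are -10 and -9, so the attacker's maximin is -9; column maxima are 7 and -1, so the defender's minimax is -1. These differ, so the equilibrium is in mixed strategies.
Let the attacker play target 1 with probability p. The defender is indifferent when 7p − 9(1−p) = −10p − (1−p), giving p = 8/25.
Let the defender play guard 1 with probability q. The attacker is indifferent when 7q − 10(1−q) = −9q − (1−q), giving q = 9/25.
The value is 7·(9/25) + (-10)·(16/25) = -97/25.

-97/25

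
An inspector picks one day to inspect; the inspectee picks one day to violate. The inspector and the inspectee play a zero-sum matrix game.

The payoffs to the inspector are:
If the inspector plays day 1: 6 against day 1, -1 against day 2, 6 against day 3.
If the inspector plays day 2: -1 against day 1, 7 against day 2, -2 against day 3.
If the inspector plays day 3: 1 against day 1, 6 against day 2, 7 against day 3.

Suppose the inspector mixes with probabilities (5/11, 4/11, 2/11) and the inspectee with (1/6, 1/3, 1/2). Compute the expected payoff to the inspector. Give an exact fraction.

Against (1/6, 1/3, 1/2), each row's expected payoff is day 1: 11/3; day 2: 7/6; day 3: 17/3.
Taking the (5/11, 4/11, 2/11)-weighted average: (5/11)·(11/3) + (4/11)·(7/6) + (2/11)·(17/3) = 103/33.

103/33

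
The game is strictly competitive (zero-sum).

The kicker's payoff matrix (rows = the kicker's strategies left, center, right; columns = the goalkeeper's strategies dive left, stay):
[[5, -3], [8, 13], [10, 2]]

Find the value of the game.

114/13

Row left is strictly dominated by row right, so the kicker never plays it.
The remaining 2×2 game on (center, right) × (dive left, stay) has no saddle point. Let the kicker play center with probability p; indifference gives 8p + 10(1−p) = 13p + 2(1−p), so p = 8/13.
Similarly the goalkeeper's optimal q on dive left is 11/13, and the value is 8·(11/13) + (13)·(2/13) = 114/13.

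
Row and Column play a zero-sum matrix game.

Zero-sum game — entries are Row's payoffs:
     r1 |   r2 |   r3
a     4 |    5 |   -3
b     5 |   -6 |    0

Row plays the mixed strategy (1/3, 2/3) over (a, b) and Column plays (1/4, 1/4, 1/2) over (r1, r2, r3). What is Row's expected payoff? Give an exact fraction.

Against (1/4, 1/4, 1/2), each row's expected payoff is a: 3/4; b: -1/4.
Taking the (1/3, 2/3)-weighted average: (1/3)·(3/4) + (2/3)·(-1/4) = 1/12.

1/12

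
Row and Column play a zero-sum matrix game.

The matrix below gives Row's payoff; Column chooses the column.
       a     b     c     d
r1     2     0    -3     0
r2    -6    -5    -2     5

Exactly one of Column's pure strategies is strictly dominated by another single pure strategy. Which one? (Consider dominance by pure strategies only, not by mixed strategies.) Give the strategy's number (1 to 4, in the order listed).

4

Column prefers columns that give Row less. Compare d with c: -3 < 0, -2 < 5.
So c strictly dominates d for Column; d is strictly dominated.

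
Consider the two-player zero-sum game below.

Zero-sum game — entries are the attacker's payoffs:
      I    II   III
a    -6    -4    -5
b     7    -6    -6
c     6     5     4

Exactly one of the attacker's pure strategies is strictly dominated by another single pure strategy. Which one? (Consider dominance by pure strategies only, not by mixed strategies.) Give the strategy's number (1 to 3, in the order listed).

Compare a with c: 6 > -6, 5 > -4, 4 > -5.
So c strictly dominates a for the attacker; a is strictly dominated.

1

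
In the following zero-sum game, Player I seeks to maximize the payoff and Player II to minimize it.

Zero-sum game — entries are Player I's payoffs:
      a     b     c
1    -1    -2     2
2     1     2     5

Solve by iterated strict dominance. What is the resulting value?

1

Column c is strictly dominated by a for Player II (-1<2, 1<5); eliminate c.
Row 1 is strictly dominated by row 2 (1>-1, 2>-2); eliminate 1.
Column b is strictly dominated by a for Player II (1<2); eliminate b.
Only (2, a) remains, with payoff 1.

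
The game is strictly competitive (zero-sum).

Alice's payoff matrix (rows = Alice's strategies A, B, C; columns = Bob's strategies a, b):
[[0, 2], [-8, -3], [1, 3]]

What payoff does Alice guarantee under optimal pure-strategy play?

Row minima: 0, -8, 1 → Alice's maximin is 1.
Column maxima: 1, 3 → Bob's minimax is 1.
They coincide at (C, a), so the value is 1.

1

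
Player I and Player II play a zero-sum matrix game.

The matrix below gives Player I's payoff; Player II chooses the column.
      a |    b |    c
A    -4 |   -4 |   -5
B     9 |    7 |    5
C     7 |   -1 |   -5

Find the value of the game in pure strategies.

5

Row minima: -5, 5, -5 → Player I's maximin is 5.
Column maxima: 9, 7, 5 → Player II's minimax is 5.
They coincide at (B, c), so the value is 5.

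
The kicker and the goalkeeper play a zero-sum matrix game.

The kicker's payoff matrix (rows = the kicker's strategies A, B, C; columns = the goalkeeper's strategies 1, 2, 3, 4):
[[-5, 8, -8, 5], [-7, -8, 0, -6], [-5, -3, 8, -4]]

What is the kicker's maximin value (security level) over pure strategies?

-5

The worst-case payoff for each row is A: -8, B: -8, C: -5.
The best of these is -5.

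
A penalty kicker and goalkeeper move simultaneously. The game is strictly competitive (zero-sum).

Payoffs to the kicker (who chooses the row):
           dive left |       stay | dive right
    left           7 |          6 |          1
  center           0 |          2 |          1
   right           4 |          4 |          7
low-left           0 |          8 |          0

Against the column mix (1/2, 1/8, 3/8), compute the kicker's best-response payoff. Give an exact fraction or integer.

left: (7)·(1/2) + (6)·(1/8) + (1)·(3/8) = 37/8.
center: (0)·(1/2) + (2)·(1/8) + (1)·(3/8) = 5/8.
right: (4)·(1/2) + (4)·(1/8) + (7)·(3/8) = 41/8.
low-left: (0)·(1/2) + (8)·(1/8) + (0)·(3/8) = 1.
The best pure response is right with expected payoff 41/8.

41/8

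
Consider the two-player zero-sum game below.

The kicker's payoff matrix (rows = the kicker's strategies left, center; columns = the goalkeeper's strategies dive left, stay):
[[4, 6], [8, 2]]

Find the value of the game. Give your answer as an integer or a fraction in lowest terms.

5

Row minima are 4 and 2, so the kicker's maximin is 4; column maxima are 8 and 6, so the goalkeeper's minimax is 6. These differ, so the equilibrium is in mixed strategies.
Let the kicker play left with probability p. The goalkeeper is indifferent when 4p + 8(1−p) = 6p + 2(1−p), giving p = 3/4.
Let the goalkeeper play dive left with probability q. The kicker is indifferent when 4q + 6(1−q) = 8q + 2(1−q), giving q = 1/2.
The value is 4·(1/2) + (6)·(1/2) = 5.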